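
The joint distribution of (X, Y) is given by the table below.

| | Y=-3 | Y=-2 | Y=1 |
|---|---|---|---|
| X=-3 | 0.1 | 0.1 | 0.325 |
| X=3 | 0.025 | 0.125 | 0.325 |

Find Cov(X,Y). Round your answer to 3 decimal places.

0.499

E[X] = -0.15,  E[Y] = -0.175
E[XY] = 0.525
Cov(X,Y) = E[XY] − E[X]E[Y] = 0.525 − (-0.15)(-0.175) = 0.49875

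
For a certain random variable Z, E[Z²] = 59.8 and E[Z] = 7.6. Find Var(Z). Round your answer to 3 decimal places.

2.040

Var(Z) = 59.8 − (7.6)² = 2.04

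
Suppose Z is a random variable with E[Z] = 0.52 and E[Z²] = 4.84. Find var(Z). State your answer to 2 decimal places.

4.57

var(Z) = 4.84 − (0.52)² = 4.5696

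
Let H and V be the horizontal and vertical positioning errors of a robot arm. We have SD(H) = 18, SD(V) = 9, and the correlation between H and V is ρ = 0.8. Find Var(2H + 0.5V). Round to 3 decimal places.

Var(H) = (18)² = 324;  Var(V) = (9)² = 81
Cov(H,V) = ρ·SD(H)·SD(V) = 0.8·18·9 = 129.6
Var(2H + 0.5V) = (2)²·Var(H) + (0.5)²·Var(V) + 2·(2)·(0.5)·Cov(H,V)
= 4·324 + 0.25·81 + 2·129.6 = 1575.45

1575.450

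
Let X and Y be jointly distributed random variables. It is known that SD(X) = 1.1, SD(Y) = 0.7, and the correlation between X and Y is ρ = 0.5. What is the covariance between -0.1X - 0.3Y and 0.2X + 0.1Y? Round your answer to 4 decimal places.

var(X) = (1.1)² = 1.21;  var(Y) = (0.7)² = 0.49
cov(X,Y) = ρ·SD(X)·SD(Y) = 0.5·1.1·0.7 = 0.385
cov(-0.1X - 0.3Y, 0.2X + 0.1Y) = (-0.1)(0.2)var(X) + (-0.3)(0.1)var(Y) + [(-0.1)(0.1) + (-0.3)(0.2)]cov(X,Y)
= -0.02·1.21 + -0.03·0.49 + -0.07·0.385 = -0.06585

-0.0659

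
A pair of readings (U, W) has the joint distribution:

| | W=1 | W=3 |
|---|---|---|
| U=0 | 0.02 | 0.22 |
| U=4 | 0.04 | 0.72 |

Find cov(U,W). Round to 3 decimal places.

0.045

E[U] = 3.04,  E[W] = 2.88
E[UW] = 8.8
cov(U,W) = E[UW] − E[U]E[W] = 8.8 − (3.04)(2.88) = 0.0448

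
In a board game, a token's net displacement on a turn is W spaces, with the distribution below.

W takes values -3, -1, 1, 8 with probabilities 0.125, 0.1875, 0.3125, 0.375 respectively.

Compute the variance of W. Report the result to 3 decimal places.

18.063

E[W] = (-3)(0.125) + (-1)(0.1875) + (1)(0.3125) + (8)(0.375) = 2.75
E[W²] = (-3)²(0.125) + (-1)²(0.1875) + (1)²(0.3125) + (8)²(0.375) = 25.625
Var(W) = E[W²] − (E[W])² = 25.625 − (2.75)² = 18.0625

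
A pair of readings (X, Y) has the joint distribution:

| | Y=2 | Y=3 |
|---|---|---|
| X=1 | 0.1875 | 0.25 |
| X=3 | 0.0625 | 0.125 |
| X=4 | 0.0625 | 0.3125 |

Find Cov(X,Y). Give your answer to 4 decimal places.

E[X] = 2.5,  E[Y] = 2.6875
E[XY] = 6.875
Cov(X,Y) = E[XY] − E[X]E[Y] = 6.875 − (2.5)(2.6875) = 0.15625

0.1563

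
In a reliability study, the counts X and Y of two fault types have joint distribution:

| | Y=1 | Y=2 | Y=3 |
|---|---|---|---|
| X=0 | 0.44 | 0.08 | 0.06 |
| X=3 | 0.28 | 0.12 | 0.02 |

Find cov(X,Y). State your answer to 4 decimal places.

0.0264

E[X] = 1.26,  E[Y] = 1.36
E[XY] = 1.74
cov(X,Y) = E[XY] − E[X]E[Y] = 1.74 − (1.26)(1.36) = 0.0264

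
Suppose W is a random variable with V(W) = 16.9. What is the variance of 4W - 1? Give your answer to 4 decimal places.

270.4000

V(4W - 1) = (4)²·V(W) = 16·16.9 = 270.4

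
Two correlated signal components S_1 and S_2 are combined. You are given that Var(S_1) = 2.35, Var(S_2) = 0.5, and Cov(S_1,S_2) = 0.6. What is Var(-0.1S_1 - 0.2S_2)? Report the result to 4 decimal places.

0.0675

Var(-0.1S_1 - 0.2S_2) = (-0.1)²·Var(S_1) + (-0.2)²·Var(S_2) + 2·(-0.1)·(-0.2)·Cov(S_1,S_2)
= 0.01·2.35 + 0.04·0.5 + 0.04·0.6 = 0.0675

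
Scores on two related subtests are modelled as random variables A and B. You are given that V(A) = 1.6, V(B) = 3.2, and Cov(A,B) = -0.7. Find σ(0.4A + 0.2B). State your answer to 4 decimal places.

V(0.4A + 0.2B) = (0.4)²·V(A) + (0.2)²·V(B) + 2·(0.4)·(0.2)·Cov(A,B)
= 0.16·1.6 + 0.04·3.2 + 0.16·-0.7 = 0.272
σ(0.4A + 0.2B) = √0.272 ≈ 0.5215

0.5215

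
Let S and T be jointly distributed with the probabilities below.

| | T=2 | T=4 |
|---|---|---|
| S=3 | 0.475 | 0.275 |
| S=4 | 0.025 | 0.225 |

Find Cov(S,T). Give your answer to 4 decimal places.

0.2000

E[S] = 3.25,  E[T] = 3
E[ST] = 9.95
Cov(S,T) = E[ST] − E[S]E[T] = 9.95 − (3.25)(3) = 0.2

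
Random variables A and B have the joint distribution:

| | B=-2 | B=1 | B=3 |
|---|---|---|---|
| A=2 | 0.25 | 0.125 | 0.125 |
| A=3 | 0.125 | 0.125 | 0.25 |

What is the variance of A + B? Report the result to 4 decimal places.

E[A] = 2.5,  E[B] = 0.625,  E[AB] = 1.875
V(A) = 6.5 − (2.5)² = 0.25;  V(B) = 5.125 − (0.625)² = 4.734375
Cov(A,B) = 1.875 − (2.5)(0.625) = 0.3125
V(A + B) = (1)²·0.25 + (1)²·4.734375 + 2·(1)·(1)·0.3125 = 5.609375

5.6094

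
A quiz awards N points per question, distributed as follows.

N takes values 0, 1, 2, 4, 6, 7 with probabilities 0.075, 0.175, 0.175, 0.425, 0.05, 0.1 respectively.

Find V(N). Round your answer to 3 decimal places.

E[N] = (0)(0.075) + (1)(0.175) + (2)(0.175) + (4)(0.425) + (6)(0.05) + (7)(0.1) = 3.225
E[N²] = (0)²(0.075) + (1)²(0.175) + (2)²(0.175) + (4)²(0.425) + (6)²(0.05) + (7)²(0.1) = 14.375
V(N) = E[N²] − (E[N])² = 14.375 − (3.225)² = 3.974375

3.974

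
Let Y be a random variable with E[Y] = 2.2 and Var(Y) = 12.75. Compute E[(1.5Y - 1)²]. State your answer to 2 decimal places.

33.98

E[1.5Y - 1] = 1.5·2.2 − 1 = 2.3
Var(1.5Y - 1) = (1.5)²·12.75 = 28.6875
E[(1.5Y - 1)²] = Var((1.5Y - 1)) + (E[(1.5Y - 1)])² = 28.6875 + (2.3)² = 33.9775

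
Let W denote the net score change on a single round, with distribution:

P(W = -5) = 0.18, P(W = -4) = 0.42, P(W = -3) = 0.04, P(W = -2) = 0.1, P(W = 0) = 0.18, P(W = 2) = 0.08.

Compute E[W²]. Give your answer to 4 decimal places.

12.3000

E[W²] = (-5)²(0.18) + (-4)²(0.42) + (-3)²(0.04) + (-2)²(0.1) + (0)²(0.18) + (2)²(0.08) = 12.3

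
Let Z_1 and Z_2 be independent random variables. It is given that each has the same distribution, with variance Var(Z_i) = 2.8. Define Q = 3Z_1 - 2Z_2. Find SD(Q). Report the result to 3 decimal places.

By independence, Var(Q) = (3)²Var(Z_1) + (-2)²Var(Z_2)
= (3)²·2.8 + (-2)²·2.8 = 36.4
SD(Q) = √36.4 ≈ 6.033

6.033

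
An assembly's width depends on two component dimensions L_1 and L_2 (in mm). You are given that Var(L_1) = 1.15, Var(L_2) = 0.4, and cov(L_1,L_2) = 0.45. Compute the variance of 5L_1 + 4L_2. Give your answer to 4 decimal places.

53.1500

Var(5L_1 + 4L_2) = (5)²·Var(L_1) + (4)²·Var(L_2) + 2·(5)·(4)·cov(L_1,L_2)
= 25·1.15 + 16·0.4 + 40·0.45 = 53.15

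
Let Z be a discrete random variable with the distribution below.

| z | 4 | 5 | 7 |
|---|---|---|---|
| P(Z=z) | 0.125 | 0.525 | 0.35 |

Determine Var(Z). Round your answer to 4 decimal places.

E[Z] = (4)(0.125) + (5)(0.525) + (7)(0.35) = 5.575
E[Z²] = (4)²(0.125) + (5)²(0.525) + (7)²(0.35) = 32.275
Var(Z) = E[Z²] − (E[Z])² = 32.275 − (5.575)² = 1.194375

1.1944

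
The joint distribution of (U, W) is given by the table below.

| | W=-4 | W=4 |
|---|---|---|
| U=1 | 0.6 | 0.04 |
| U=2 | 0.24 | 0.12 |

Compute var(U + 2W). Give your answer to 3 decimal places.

36.634

E[U] = 1.36,  E[W] = -2.72,  E[UW] = -3.2
var(U) = 2.08 − (1.36)² = 0.2304;  var(W) = 16 − (-2.72)² = 8.6016
Cov(U,W) = -3.2 − (1.36)(-2.72) = 0.4992
var(U + 2W) = (1)²·0.2304 + (2)²·8.6016 + 2·(1)·(2)·0.4992 = 36.6336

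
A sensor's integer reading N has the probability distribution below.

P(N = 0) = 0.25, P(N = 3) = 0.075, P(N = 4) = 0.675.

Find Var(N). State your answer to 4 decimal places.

E[N] = (0)(0.25) + (3)(0.075) + (4)(0.675) = 2.925
E[N²] = (0)²(0.25) + (3)²(0.075) + (4)²(0.675) = 11.475
Var(N) = E[N²] − (E[N])² = 11.475 − (2.925)² = 2.919375

2.9194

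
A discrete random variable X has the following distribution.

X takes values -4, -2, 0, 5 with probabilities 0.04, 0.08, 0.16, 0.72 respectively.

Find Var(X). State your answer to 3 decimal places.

8.202

E[X] = (-4)(0.04) + (-2)(0.08) + (0)(0.16) + (5)(0.72) = 3.28
E[X²] = (-4)²(0.04) + (-2)²(0.08) + (0)²(0.16) + (5)²(0.72) = 18.96
Var(X) = E[X²] − (E[X])² = 18.96 − (3.28)² = 8.2016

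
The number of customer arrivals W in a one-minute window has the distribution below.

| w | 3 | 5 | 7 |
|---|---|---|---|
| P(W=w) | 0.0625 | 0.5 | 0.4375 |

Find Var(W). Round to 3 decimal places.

1.438

E[W] = (3)(0.0625) + (5)(0.5) + (7)(0.4375) = 5.75
E[W²] = (3)²(0.0625) + (5)²(0.5) + (7)²(0.4375) = 34.5
Var(W) = E[W²] − (E[W])² = 34.5 − (5.75)² = 1.4375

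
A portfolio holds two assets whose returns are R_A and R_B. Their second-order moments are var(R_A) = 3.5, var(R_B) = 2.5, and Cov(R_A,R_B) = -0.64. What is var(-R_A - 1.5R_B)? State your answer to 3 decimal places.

7.205

var(-R_A - 1.5R_B) = (-1)²·var(R_A) + (-1.5)²·var(R_B) + 2·(-1)·(-1.5)·Cov(R_A,R_B)
= 1·3.5 + 2.25·2.5 + 3·-0.64 = 7.205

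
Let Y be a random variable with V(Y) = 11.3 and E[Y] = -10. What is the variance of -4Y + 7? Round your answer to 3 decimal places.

V(-4Y + 7) = (-4)²·V(Y) = 16·11.3 = 180.8

180.800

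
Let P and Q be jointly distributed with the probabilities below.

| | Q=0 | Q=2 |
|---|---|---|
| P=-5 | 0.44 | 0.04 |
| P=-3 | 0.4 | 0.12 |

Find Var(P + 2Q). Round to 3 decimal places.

E[P] = -3.96,  E[Q] = 0.32,  E[PQ] = -1.12
Var(P) = 16.68 − (-3.96)² = 0.9984;  Var(Q) = 0.64 − (0.32)² = 0.5376
Cov(P,Q) = -1.12 − (-3.96)(0.32) = 0.1472
Var(P + 2Q) = (1)²·0.9984 + (2)²·0.5376 + 2·(1)·(2)·0.1472 = 3.7376

3.738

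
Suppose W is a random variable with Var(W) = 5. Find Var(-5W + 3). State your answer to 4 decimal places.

125.0000

Var(-5W + 3) = (-5)²·Var(W) = 25·5 = 125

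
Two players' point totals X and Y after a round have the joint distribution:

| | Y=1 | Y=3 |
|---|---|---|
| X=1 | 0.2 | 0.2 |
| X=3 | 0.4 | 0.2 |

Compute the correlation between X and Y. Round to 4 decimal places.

E[X] = 2.2,  E[Y] = 1.8
E[XY] = 3.8
Cov(X,Y) = E[XY] − E[X]E[Y] = 3.8 − (2.2)(1.8) = -0.16
Var(X) = 0.96,  Var(Y) = 0.96
ρ = -0.16 / √(0.96·0.96) ≈ -0.1667

-0.1667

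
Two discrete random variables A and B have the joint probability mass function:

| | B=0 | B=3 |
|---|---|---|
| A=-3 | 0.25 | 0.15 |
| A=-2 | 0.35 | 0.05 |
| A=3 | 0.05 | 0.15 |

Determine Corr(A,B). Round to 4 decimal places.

E[A] = -1.4,  E[B] = 1.05
E[AB] = -0.3
cov(A,B) = E[AB] − E[A]E[B] = -0.3 − (-1.4)(1.05) = 1.17
V(A) = 5.04,  V(B) = 2.0475
ρ = 1.17 / √(5.04·2.0475) ≈ 0.3642

0.3642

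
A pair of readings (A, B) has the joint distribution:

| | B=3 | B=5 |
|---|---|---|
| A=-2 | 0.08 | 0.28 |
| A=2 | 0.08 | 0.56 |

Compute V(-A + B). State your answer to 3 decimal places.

E[A] = 0.56,  E[B] = 4.68,  E[AB] = 2.8
V(A) = 4 − (0.56)² = 3.6864;  V(B) = 22.44 − (4.68)² = 0.5376
Cov(A,B) = 2.8 − (0.56)(4.68) = 0.1792
V(-A + B) = (-1)²·3.6864 + (1)²·0.5376 + 2·(-1)·(1)·0.1792 = 3.8656

3.866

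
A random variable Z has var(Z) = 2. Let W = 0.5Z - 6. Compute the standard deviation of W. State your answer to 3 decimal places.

var(0.5Z - 6) = (0.5)²·2 = 0.5
SD(W) = √0.5 ≈ 0.707

0.707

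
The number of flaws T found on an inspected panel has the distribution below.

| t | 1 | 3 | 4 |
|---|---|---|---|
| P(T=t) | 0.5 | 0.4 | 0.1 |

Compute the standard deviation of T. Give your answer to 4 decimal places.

1.1358

E[T] = (1)(0.5) + (3)(0.4) + (4)(0.1) = 2.1
E[T²] = (1)²(0.5) + (3)²(0.4) + (4)²(0.1) = 5.7
Var(T) = E[T²] − (E[T])² = 5.7 − (2.1)² = 1.29
SD(T) = √1.29 ≈ 1.1358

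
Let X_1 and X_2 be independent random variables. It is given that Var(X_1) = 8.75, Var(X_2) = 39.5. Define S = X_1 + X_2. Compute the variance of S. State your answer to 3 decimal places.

48.250

By independence, Var(S) = (1)²Var(X_1) + (1)²Var(X_2)
= (1)²·8.75 + (1)²·39.5 = 48.25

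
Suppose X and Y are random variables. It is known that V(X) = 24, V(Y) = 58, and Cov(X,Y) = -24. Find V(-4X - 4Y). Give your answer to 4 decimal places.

544.0000

V(-4X - 4Y) = (-4)²·V(X) + (-4)²·V(Y) + 2·(-4)·(-4)·Cov(X,Y)
= 16·24 + 16·58 + 32·-24 = 544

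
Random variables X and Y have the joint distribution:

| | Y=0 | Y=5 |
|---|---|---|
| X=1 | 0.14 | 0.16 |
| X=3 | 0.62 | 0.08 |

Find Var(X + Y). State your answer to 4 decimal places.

E[X] = 2.4,  E[Y] = 1.2,  E[XY] = 2
Var(X) = 6.6 − (2.4)² = 0.84;  Var(Y) = 6 − (1.2)² = 4.56
cov(X,Y) = 2 − (2.4)(1.2) = -0.88
Var(X + Y) = (1)²·0.84 + (1)²·4.56 + 2·(1)·(1)·-0.88 = 3.64

3.6400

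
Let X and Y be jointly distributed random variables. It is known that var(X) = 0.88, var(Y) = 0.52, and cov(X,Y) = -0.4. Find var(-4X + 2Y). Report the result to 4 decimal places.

22.5600

var(-4X + 2Y) = (-4)²·var(X) + (2)²·var(Y) + 2·(-4)·(2)·cov(X,Y)
= 16·0.88 + 4·0.52 + -16·-0.4 = 22.56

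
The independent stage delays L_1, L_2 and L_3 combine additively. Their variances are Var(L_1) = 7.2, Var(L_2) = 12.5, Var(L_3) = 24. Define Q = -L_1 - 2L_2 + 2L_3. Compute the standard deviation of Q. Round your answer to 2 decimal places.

12.38

By independence, Var(Q) = (-1)²Var(L_1) + (-2)²Var(L_2) + (2)²Var(L_3)
= (-1)²·7.2 + (-2)²·12.5 + (2)²·24 = 153.2
SD(Q) = √153.2 ≈ 12.38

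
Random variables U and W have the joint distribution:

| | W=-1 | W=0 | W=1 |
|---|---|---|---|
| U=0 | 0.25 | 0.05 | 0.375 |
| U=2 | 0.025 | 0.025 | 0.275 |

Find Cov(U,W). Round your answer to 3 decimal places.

E[U] = 0.65,  E[W] = 0.375
E[UW] = 0.5
Cov(U,W) = E[UW] − E[U]E[W] = 0.5 − (0.65)(0.375) = 0.25625

0.256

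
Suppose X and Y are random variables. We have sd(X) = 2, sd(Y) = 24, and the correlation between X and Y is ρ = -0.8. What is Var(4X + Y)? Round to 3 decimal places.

Var(X) = (2)² = 4;  Var(Y) = (24)² = 576
Cov(X,Y) = ρ·sd(X)·sd(Y) = -0.8·2·24 = -38.4
Var(4X + Y) = (4)²·Var(X) + (1)²·Var(Y) + 2·(4)·(1)·Cov(X,Y)
= 16·4 + 1·576 + 8·-38.4 = 332.8

332.800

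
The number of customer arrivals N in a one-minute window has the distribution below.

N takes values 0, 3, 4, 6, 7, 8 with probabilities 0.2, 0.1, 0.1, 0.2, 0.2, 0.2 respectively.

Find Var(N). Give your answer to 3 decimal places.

E[N] = (0)(0.2) + (3)(0.1) + (4)(0.1) + (6)(0.2) + (7)(0.2) + (8)(0.2) = 4.9
E[N²] = (0)²(0.2) + (3)²(0.1) + (4)²(0.1) + (6)²(0.2) + (7)²(0.2) + (8)²(0.2) = 32.3
Var(N) = E[N²] − (E[N])² = 32.3 − (4.9)² = 8.29

8.290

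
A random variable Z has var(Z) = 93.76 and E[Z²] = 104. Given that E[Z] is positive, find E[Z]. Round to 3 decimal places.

3.200

(E[Z])² = E[Z²] − var(Z) = 104 − 93.76 = 10.24
E[Z] = √10.24 = 3.2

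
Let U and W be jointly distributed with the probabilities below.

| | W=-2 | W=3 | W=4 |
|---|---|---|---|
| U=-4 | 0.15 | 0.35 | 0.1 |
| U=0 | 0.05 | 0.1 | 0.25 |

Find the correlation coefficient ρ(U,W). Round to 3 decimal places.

E[U] = -2.4,  E[W] = 2.35
E[UW] = -4.6
Cov(U,W) = E[UW] − E[U]E[W] = -4.6 − (-2.4)(2.35) = 1.04
Var(U) = 3.84,  Var(W) = 4.9275
ρ = 1.04 / √(3.84·4.9275) ≈ 0.239

0.239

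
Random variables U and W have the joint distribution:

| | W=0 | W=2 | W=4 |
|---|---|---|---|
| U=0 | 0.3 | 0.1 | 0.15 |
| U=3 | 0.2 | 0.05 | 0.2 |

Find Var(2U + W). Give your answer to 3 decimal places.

E[U] = 1.35,  E[W] = 1.7,  E[UW] = 2.7
Var(U) = 4.05 − (1.35)² = 2.2275;  Var(W) = 6.2 − (1.7)² = 3.31
Cov(U,W) = 2.7 − (1.35)(1.7) = 0.405
Var(2U + W) = (2)²·2.2275 + (1)²·3.31 + 2·(2)·(1)·0.405 = 13.84

13.840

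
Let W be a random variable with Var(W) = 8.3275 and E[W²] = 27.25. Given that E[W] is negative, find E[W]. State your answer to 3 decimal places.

-4.350

(E[W])² = E[W²] − Var(W) = 27.25 − 8.3275 = 18.9225
E[W] = −√18.9225 = -4.35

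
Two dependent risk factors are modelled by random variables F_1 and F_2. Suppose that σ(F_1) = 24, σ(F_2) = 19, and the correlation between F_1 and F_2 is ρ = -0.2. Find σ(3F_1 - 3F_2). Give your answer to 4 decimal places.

var(F_1) = (24)² = 576;  var(F_2) = (19)² = 361
Cov(F_1,F_2) = ρ·σ(F_1)·σ(F_2) = -0.2·24·19 = -91.2
var(3F_1 - 3F_2) = (3)²·var(F_1) + (-3)²·var(F_2) + 2·(3)·(-3)·Cov(F_1,F_2)
= 9·576 + 9·361 + -18·-91.2 = 10074.6
σ(3F_1 - 3F_2) = √10074.6 ≈ 100.3723

100.3723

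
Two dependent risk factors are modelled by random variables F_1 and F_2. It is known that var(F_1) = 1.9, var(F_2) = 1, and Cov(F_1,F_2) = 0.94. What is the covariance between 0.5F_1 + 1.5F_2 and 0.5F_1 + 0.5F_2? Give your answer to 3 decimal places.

Cov(0.5F_1 + 1.5F_2, 0.5F_1 + 0.5F_2) = (0.5)(0.5)var(F_1) + (1.5)(0.5)var(F_2) + [(0.5)(0.5) + (1.5)(0.5)]Cov(F_1,F_2)
= 0.25·1.9 + 0.75·1 + 1·0.94 = 2.165

2.165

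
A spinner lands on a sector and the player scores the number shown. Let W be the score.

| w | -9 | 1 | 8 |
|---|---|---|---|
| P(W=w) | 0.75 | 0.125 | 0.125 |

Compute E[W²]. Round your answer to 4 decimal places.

68.8750

E[W²] = (-9)²(0.75) + (1)²(0.125) + (8)²(0.125) = 68.875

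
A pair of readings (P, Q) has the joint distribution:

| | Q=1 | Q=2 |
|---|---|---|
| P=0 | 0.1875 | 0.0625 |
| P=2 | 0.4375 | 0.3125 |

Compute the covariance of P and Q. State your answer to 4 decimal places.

0.0625

E[P] = 1.5,  E[Q] = 1.375
E[PQ] = 2.125
cov(P,Q) = E[PQ] − E[P]E[Q] = 2.125 − (1.5)(1.375) = 0.0625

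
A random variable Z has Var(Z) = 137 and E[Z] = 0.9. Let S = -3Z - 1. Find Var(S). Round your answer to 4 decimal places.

Var(-3Z - 1) = (-3)²·Var(Z) = 9·137 = 1233

1233.0000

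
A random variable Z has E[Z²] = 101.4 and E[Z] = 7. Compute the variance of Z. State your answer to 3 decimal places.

52.400

var(Z) = 101.4 − (7)² = 52.4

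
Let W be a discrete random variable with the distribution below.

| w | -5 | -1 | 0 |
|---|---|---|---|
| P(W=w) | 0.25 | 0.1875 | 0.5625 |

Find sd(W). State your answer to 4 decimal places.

E[W] = (-5)(0.25) + (-1)(0.1875) + (0)(0.5625) = -1.4375
E[W²] = (-5)²(0.25) + (-1)²(0.1875) + (0)²(0.5625) = 6.4375
Var(W) = E[W²] − (E[W])² = 6.4375 − (-1.4375)² = 4.37109375
sd(W) = √4.37109375 ≈ 2.0907

2.0907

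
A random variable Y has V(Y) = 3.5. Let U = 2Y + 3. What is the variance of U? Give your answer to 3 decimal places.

14.000

V(2Y + 3) = (2)²·V(Y) = 4·3.5 = 14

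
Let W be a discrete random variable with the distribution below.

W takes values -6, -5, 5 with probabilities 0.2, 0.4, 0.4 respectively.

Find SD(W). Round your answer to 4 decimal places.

5.0754

E[W] = (-6)(0.2) + (-5)(0.4) + (5)(0.4) = -1.2
E[W²] = (-6)²(0.2) + (-5)²(0.4) + (5)²(0.4) = 27.2
var(W) = E[W²] − (E[W])² = 27.2 − (-1.2)² = 25.76
SD(W) = √25.76 ≈ 5.0754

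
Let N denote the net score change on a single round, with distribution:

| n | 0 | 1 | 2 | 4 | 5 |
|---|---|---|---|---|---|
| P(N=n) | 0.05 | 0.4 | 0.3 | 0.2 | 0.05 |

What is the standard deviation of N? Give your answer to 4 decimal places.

E[N] = (0)(0.05) + (1)(0.4) + (2)(0.3) + (4)(0.2) + (5)(0.05) = 2.05
E[N²] = (0)²(0.05) + (1)²(0.4) + (2)²(0.3) + (4)²(0.2) + (5)²(0.05) = 6.05
var(N) = E[N²] − (E[N])² = 6.05 − (2.05)² = 1.8475
SD(N) = √1.8475 ≈ 1.3592

1.3592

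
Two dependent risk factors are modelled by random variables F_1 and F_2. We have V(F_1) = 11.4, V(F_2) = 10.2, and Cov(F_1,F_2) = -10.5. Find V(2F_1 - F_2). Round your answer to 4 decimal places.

V(2F_1 - F_2) = (2)²·V(F_1) + (-1)²·V(F_2) + 2·(2)·(-1)·Cov(F_1,F_2)
= 4·11.4 + 1·10.2 + -4·-10.5 = 97.8

97.8000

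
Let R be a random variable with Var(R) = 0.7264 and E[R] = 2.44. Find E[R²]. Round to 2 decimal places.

6.68

E[R²] = Var(R) + (E[R])² = 0.7264 + (2.44)² = 6.68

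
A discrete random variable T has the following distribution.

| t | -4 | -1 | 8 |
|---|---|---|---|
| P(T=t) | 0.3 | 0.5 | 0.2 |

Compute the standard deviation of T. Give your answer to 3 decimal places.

4.253

E[T] = (-4)(0.3) + (-1)(0.5) + (8)(0.2) = -0.1
E[T²] = (-4)²(0.3) + (-1)²(0.5) + (8)²(0.2) = 18.1
Var(T) = E[T²] − (E[T])² = 18.1 − (-0.1)² = 18.09
σ(T) = √18.09 ≈ 4.253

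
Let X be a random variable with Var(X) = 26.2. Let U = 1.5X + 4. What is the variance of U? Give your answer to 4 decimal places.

Var(1.5X + 4) = (1.5)²·Var(X) = 2.25·26.2 = 58.95

58.9500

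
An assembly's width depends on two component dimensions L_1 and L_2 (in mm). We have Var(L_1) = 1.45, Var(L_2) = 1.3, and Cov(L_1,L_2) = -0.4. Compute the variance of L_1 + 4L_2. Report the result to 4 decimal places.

19.0500

Var(L_1 + 4L_2) = (1)²·Var(L_1) + (4)²·Var(L_2) + 2·(1)·(4)·Cov(L_1,L_2)
= 1·1.45 + 16·1.3 + 8·-0.4 = 19.05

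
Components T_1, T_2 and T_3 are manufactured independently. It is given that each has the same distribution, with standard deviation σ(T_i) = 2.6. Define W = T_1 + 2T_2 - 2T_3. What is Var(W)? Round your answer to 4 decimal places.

Var(T_i) = (2.6)² = 6.76
By independence, Var(W) = (1)²Var(T_1) + (2)²Var(T_2) + (-2)²Var(T_3)
= (1)²·6.76 + (2)²·6.76 + (-2)²·6.76 = 60.84

60.8400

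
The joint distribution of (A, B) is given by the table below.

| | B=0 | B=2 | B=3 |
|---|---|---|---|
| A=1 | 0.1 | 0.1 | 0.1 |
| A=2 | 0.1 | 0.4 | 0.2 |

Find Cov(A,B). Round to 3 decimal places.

0.070

E[A] = 1.7,  E[B] = 1.9
E[AB] = 3.3
Cov(A,B) = E[AB] − E[A]E[B] = 3.3 − (1.7)(1.9) = 0.07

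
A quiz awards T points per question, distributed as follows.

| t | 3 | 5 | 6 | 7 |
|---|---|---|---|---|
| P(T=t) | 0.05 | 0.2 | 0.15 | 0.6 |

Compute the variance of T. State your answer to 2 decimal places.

1.19

E[T] = (3)(0.05) + (5)(0.2) + (6)(0.15) + (7)(0.6) = 6.25
E[T²] = (3)²(0.05) + (5)²(0.2) + (6)²(0.15) + (7)²(0.6) = 40.25
Var(T) = E[T²] − (E[T])² = 40.25 − (6.25)² = 1.1875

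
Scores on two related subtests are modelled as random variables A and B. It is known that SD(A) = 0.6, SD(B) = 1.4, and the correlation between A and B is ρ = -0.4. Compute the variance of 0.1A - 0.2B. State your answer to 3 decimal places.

0.095

var(A) = (0.6)² = 0.36;  var(B) = (1.4)² = 1.96
Cov(A,B) = ρ·SD(A)·SD(B) = -0.4·0.6·1.4 = -0.336
var(0.1A - 0.2B) = (0.1)²·var(A) + (-0.2)²·var(B) + 2·(0.1)·(-0.2)·Cov(A,B)
= 0.01·0.36 + 0.04·1.96 + -0.04·-0.336 = 0.09544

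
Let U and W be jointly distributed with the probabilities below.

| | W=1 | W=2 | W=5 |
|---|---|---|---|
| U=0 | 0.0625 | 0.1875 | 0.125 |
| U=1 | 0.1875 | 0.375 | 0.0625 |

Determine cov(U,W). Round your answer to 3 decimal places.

-0.195

E[U] = 0.625,  E[W] = 2.3125
E[UW] = 1.25
cov(U,W) = E[UW] − E[U]E[W] = 1.25 − (0.625)(2.3125) = -0.1953125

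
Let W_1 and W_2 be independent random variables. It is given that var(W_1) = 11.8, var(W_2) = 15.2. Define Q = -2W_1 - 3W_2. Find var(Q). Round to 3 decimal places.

184.000

By independence, var(Q) = (-2)²var(W_1) + (-3)²var(W_2)
= (-2)²·11.8 + (-3)²·15.2 = 184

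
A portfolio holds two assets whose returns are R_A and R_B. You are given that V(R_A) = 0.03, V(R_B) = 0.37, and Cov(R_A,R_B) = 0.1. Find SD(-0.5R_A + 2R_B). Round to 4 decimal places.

V(-0.5R_A + 2R_B) = (-0.5)²·V(R_A) + (2)²·V(R_B) + 2·(-0.5)·(2)·Cov(R_A,R_B)
= 0.25·0.03 + 4·0.37 + -2·0.1 = 1.2875
SD(-0.5R_A + 2R_B) = √1.2875 ≈ 1.1347

1.1347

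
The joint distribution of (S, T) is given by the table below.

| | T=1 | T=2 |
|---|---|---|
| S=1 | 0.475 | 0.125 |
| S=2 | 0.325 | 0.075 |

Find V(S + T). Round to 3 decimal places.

0.390

E[S] = 1.4,  E[T] = 1.2,  E[ST] = 1.675
V(S) = 2.2 − (1.4)² = 0.24;  V(T) = 1.6 − (1.2)² = 0.16
cov(S,T) = 1.675 − (1.4)(1.2) = -0.005
V(S + T) = (1)²·0.24 + (1)²·0.16 + 2·(1)·(1)·-0.005 = 0.39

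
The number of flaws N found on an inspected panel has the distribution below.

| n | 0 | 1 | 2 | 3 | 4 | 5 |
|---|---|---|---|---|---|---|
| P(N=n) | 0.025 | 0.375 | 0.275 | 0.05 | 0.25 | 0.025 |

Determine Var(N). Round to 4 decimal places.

1.7100

E[N] = (0)(0.025) + (1)(0.375) + (2)(0.275) + (3)(0.05) + (4)(0.25) + (5)(0.025) = 2.2
E[N²] = (0)²(0.025) + (1)²(0.375) + (2)²(0.275) + (3)²(0.05) + (4)²(0.25) + (5)²(0.025) = 6.55
Var(N) = E[N²] − (E[N])² = 6.55 − (2.2)² = 1.71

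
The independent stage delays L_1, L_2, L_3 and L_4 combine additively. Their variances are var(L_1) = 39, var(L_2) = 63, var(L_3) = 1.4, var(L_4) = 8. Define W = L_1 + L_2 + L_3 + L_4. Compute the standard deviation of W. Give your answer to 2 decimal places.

10.55

By independence, var(W) = (1)²var(L_1) + (1)²var(L_2) + (1)²var(L_3) + (1)²var(L_4)
= (1)²·39 + (1)²·63 + (1)²·1.4 + (1)²·8 = 111.4
sd(W) = √111.4 ≈ 10.55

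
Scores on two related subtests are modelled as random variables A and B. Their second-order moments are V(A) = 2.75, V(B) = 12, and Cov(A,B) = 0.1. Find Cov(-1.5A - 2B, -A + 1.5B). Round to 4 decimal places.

-31.9000

Cov(-1.5A - 2B, -A + 1.5B) = (-1.5)(-1)V(A) + (-2)(1.5)V(B) + [(-1.5)(1.5) + (-2)(-1)]Cov(A,B)
= 1.5·2.75 + -3·12 + -0.25·0.1 = -31.9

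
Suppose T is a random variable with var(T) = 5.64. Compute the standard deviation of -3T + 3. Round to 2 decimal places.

var(-3T + 3) = (-3)²·5.64 = 50.76
SD(-3T + 3) = √50.76 ≈ 7.12

7.12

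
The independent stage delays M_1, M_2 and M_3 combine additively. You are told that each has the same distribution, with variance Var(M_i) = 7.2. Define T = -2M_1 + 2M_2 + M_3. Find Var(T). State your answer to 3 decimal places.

64.800

By independence, Var(T) = (-2)²Var(M_1) + (2)²Var(M_2) + (1)²Var(M_3)
= (-2)²·7.2 + (2)²·7.2 + (1)²·7.2 = 64.8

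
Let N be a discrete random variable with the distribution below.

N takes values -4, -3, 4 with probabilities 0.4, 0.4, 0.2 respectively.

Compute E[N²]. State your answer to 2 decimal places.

13.20

E[N²] = (-4)²(0.4) + (-3)²(0.4) + (4)²(0.2) = 13.2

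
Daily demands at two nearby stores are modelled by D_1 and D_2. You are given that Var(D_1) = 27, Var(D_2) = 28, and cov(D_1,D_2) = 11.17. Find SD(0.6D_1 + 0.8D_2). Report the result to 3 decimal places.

Var(0.6D_1 + 0.8D_2) = (0.6)²·Var(D_1) + (0.8)²·Var(D_2) + 2·(0.6)·(0.8)·cov(D_1,D_2)
= 0.36·27 + 0.64·28 + 0.96·11.17 = 38.3632
SD(0.6D_1 + 0.8D_2) = √38.3632 ≈ 6.194

6.194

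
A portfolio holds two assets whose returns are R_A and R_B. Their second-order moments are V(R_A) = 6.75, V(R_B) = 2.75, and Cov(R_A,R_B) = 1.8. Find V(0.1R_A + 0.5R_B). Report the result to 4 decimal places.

V(0.1R_A + 0.5R_B) = (0.1)²·V(R_A) + (0.5)²·V(R_B) + 2·(0.1)·(0.5)·Cov(R_A,R_B)
= 0.01·6.75 + 0.25·2.75 + 0.1·1.8 = 0.935

0.9350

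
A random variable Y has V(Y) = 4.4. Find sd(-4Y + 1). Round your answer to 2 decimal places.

V(-4Y + 1) = (-4)²·4.4 = 70.4
sd(-4Y + 1) = √70.4 ≈ 8.39

8.39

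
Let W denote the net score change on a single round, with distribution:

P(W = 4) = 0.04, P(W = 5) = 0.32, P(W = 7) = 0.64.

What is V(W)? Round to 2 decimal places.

E[W] = (4)(0.04) + (5)(0.32) + (7)(0.64) = 6.24
E[W²] = (4)²(0.04) + (5)²(0.32) + (7)²(0.64) = 40
V(W) = E[W²] − (E[W])² = 40 − (6.24)² = 1.0624

1.06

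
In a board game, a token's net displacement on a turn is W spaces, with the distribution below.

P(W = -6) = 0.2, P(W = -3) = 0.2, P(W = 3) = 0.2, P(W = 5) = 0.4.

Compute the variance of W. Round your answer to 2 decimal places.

E[W] = (-6)(0.2) + (-3)(0.2) + (3)(0.2) + (5)(0.4) = 0.8
E[W²] = (-6)²(0.2) + (-3)²(0.2) + (3)²(0.2) + (5)²(0.4) = 20.8
Var(W) = E[W²] − (E[W])² = 20.8 − (0.8)² = 20.16

20.16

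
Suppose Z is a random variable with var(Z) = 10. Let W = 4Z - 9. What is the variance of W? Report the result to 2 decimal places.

160.00

var(4Z - 9) = (4)²·var(Z) = 16·10 = 160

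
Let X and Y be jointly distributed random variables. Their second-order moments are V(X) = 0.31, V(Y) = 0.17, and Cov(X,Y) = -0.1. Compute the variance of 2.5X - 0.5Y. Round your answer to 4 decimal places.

2.2300

V(2.5X - 0.5Y) = (2.5)²·V(X) + (-0.5)²·V(Y) + 2·(2.5)·(-0.5)·Cov(X,Y)
= 6.25·0.31 + 0.25·0.17 + -2.5·-0.1 = 2.23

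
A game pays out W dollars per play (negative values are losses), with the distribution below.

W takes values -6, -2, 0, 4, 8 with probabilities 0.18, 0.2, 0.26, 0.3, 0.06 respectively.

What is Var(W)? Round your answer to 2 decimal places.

15.88

E[W] = (-6)(0.18) + (-2)(0.2) + (0)(0.26) + (4)(0.3) + (8)(0.06) = 0.2
E[W²] = (-6)²(0.18) + (-2)²(0.2) + (0)²(0.26) + (4)²(0.3) + (8)²(0.06) = 15.92
Var(W) = E[W²] − (E[W])² = 15.92 − (0.2)² = 15.88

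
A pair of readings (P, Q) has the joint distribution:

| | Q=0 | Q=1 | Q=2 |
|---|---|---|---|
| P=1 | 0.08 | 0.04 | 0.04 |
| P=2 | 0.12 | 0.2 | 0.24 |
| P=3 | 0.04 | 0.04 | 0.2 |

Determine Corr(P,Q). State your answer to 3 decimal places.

0.322

E[P] = 2.12,  E[Q] = 1.24
E[PQ] = 2.8
cov(P,Q) = E[PQ] − E[P]E[Q] = 2.8 − (2.12)(1.24) = 0.1712
Var(P) = 0.4256,  Var(Q) = 0.6624
ρ = 0.1712 / √(0.4256·0.6624) ≈ 0.322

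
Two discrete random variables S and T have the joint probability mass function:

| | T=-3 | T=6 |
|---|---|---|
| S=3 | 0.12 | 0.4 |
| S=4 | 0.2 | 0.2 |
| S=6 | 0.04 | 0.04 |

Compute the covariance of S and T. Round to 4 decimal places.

E[S] = 3.64,  E[T] = 2.76
E[ST] = 9.24
Cov(S,T) = E[ST] − E[S]E[T] = 9.24 − (3.64)(2.76) = -0.8064

-0.8064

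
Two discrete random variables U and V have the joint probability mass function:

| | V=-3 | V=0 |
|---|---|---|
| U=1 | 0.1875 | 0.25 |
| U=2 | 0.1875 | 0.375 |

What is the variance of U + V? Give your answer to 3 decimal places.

2.496

E[U] = 1.5625,  E[V] = -1.125,  E[UV] = -1.6875
var(U) = 2.6875 − (1.5625)² = 0.24609375;  var(V) = 3.375 − (-1.125)² = 2.109375
Cov(U,V) = -1.6875 − (1.5625)(-1.125) = 0.0703125
var(U + V) = (1)²·0.24609375 + (1)²·2.109375 + 2·(1)·(1)·0.0703125 = 2.49609375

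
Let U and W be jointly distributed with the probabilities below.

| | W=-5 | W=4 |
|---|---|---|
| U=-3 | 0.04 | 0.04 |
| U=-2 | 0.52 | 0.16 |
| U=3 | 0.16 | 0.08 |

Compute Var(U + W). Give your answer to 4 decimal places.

E[U] = -0.88,  E[W] = -2.48,  E[UW] = 2.6
Var(U) = 5.6 − (-0.88)² = 4.8256;  Var(W) = 22.48 − (-2.48)² = 16.3296
cov(U,W) = 2.6 − (-0.88)(-2.48) = 0.4176
Var(U + W) = (1)²·4.8256 + (1)²·16.3296 + 2·(1)·(1)·0.4176 = 21.9904

21.9904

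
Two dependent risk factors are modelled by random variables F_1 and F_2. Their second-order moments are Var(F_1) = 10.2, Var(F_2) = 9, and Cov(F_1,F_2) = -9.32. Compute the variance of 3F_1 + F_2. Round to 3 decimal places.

44.880

Var(3F_1 + F_2) = (3)²·Var(F_1) + (1)²·Var(F_2) + 2·(3)·(1)·Cov(F_1,F_2)
= 9·10.2 + 1·9 + 6·-9.32 = 44.88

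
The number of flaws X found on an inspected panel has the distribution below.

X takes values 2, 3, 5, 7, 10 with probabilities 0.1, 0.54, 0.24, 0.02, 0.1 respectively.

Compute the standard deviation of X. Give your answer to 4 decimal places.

E[X] = (2)(0.1) + (3)(0.54) + (5)(0.24) + (7)(0.02) + (10)(0.1) = 4.16
E[X²] = (2)²(0.1) + (3)²(0.54) + (5)²(0.24) + (7)²(0.02) + (10)²(0.1) = 22.24
V(X) = E[X²] − (E[X])² = 22.24 − (4.16)² = 4.9344
σ(X) = √4.9344 ≈ 2.2214

2.2214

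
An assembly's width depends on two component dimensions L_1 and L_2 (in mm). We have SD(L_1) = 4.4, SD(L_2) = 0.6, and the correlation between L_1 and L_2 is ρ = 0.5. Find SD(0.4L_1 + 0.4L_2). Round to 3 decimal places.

var(L_1) = (4.4)² = 19.36;  var(L_2) = (0.6)² = 0.36
Cov(L_1,L_2) = ρ·SD(L_1)·SD(L_2) = 0.5·4.4·0.6 = 1.32
var(0.4L_1 + 0.4L_2) = (0.4)²·var(L_1) + (0.4)²·var(L_2) + 2·(0.4)·(0.4)·Cov(L_1,L_2)
= 0.16·19.36 + 0.16·0.36 + 0.32·1.32 = 3.5776
SD(0.4L_1 + 0.4L_2) = √3.5776 ≈ 1.891

1.891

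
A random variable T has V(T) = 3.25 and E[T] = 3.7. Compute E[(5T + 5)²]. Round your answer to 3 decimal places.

E[5T + 5] = 5·3.7 + 5 = 23.5
V(5T + 5) = (5)²·3.25 = 81.25
E[(5T + 5)²] = V((5T + 5)) + (E[(5T + 5)])² = 81.25 + (23.5)² = 633.5

633.500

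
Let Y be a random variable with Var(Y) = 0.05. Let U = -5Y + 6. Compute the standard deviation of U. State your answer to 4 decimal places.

Var(-5Y + 6) = (-5)²·0.05 = 1.25
SD(U) = √1.25 ≈ 1.1180

1.1180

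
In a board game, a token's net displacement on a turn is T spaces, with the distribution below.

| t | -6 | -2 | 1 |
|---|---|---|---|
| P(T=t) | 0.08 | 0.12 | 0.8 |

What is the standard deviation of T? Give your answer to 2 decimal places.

2.04

E[T] = (-6)(0.08) + (-2)(0.12) + (1)(0.8) = 0.08
E[T²] = (-6)²(0.08) + (-2)²(0.12) + (1)²(0.8) = 4.16
Var(T) = E[T²] − (E[T])² = 4.16 − (0.08)² = 4.1536
σ(T) = √4.1536 ≈ 2.04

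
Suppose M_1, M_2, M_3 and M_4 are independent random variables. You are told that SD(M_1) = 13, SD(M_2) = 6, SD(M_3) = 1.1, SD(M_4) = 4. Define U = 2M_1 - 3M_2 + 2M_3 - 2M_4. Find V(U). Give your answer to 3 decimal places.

1068.840

V(M_1) = 169, V(M_2) = 36, V(M_3) = 1.21, V(M_4) = 16
By independence, V(U) = (2)²V(M_1) + (-3)²V(M_2) + (2)²V(M_3) + (-2)²V(M_4)
= (2)²·169 + (-3)²·36 + (2)²·1.21 + (-2)²·16 = 1068.84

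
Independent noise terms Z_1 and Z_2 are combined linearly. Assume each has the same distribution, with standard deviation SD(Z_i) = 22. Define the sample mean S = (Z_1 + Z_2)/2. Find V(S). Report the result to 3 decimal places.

V(Z_i) = (22)² = 484
By independence, V(S) = (0.5)²V(Z_1) + (0.5)²V(Z_2)
= (0.5)²·484 + (0.5)²·484 = 242

242.000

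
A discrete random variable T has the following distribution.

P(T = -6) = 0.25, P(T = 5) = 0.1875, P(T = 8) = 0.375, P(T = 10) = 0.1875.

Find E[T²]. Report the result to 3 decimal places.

56.438

E[T²] = (-6)²(0.25) + (5)²(0.1875) + (8)²(0.375) + (10)²(0.1875) = 56.4375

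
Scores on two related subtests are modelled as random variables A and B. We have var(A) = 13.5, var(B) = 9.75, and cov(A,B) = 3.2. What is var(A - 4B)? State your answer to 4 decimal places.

var(A - 4B) = (1)²·var(A) + (-4)²·var(B) + 2·(1)·(-4)·cov(A,B)
= 1·13.5 + 16·9.75 + -8·3.2 = 143.9

143.9000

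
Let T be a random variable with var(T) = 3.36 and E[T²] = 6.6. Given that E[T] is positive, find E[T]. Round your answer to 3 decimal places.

(E[T])² = E[T²] − var(T) = 6.6 − 3.36 = 3.24
E[T] = √3.24 = 1.8

1.800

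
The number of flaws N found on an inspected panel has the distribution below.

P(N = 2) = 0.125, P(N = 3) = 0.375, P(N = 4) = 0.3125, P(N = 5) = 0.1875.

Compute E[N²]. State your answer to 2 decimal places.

E[N²] = (2)²(0.125) + (3)²(0.375) + (4)²(0.3125) + (5)²(0.1875) = 13.5625

13.56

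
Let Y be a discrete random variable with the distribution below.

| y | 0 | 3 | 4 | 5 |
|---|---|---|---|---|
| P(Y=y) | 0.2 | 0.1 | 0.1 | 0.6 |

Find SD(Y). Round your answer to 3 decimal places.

1.952

E[Y] = (0)(0.2) + (3)(0.1) + (4)(0.1) + (5)(0.6) = 3.7
E[Y²] = (0)²(0.2) + (3)²(0.1) + (4)²(0.1) + (5)²(0.6) = 17.5
Var(Y) = E[Y²] − (E[Y])² = 17.5 − (3.7)² = 3.81
SD(Y) = √3.81 ≈ 1.952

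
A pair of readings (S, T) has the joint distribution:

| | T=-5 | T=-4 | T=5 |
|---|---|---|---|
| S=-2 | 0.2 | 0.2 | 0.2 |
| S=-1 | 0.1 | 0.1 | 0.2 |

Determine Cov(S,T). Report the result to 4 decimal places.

0.3800

E[S] = -1.6,  E[T] = -0.7
E[ST] = 1.5
Cov(S,T) = E[ST] − E[S]E[T] = 1.5 − (-1.6)(-0.7) = 0.38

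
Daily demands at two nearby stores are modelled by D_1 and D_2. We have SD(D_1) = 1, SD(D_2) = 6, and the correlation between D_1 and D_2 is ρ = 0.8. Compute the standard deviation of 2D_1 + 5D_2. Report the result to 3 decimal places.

31.623

Var(D_1) = (1)² = 1;  Var(D_2) = (6)² = 36
Cov(D_1,D_2) = ρ·SD(D_1)·SD(D_2) = 0.8·1·6 = 4.8
Var(2D_1 + 5D_2) = (2)²·Var(D_1) + (5)²·Var(D_2) + 2·(2)·(5)·Cov(D_1,D_2)
= 4·1 + 25·36 + 20·4.8 = 1000
SD(2D_1 + 5D_2) = √1000 ≈ 31.623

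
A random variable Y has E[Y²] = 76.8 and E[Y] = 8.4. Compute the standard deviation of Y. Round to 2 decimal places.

var(Y) = 76.8 − (8.4)² = 6.24
sd(Y) = √6.24 ≈ 2.50

2.50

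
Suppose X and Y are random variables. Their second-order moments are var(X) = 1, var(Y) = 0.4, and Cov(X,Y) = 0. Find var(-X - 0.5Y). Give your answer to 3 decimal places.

var(-X - 0.5Y) = (-1)²·var(X) + (-0.5)²·var(Y) + 2·(-1)·(-0.5)·Cov(X,Y)
= 1·1 + 0.25·0.4 + 1·0 = 1.1

1.100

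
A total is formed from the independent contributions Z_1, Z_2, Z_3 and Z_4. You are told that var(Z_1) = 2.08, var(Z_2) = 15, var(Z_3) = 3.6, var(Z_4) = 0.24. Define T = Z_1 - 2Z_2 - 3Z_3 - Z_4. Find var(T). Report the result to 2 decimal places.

By independence, var(T) = (1)²var(Z_1) + (-2)²var(Z_2) + (-3)²var(Z_3) + (-1)²var(Z_4)
= (1)²·2.08 + (-2)²·15 + (-3)²·3.6 + (-1)²·0.24 = 94.72

94.72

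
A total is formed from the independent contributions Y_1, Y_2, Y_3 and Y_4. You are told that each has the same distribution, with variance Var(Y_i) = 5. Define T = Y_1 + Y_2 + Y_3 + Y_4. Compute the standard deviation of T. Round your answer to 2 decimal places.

By independence, Var(T) = (1)²Var(Y_1) + (1)²Var(Y_2) + (1)²Var(Y_3) + (1)²Var(Y_4)
= (1)²·5 + (1)²·5 + (1)²·5 + (1)²·5 = 20
σ(T) = √20 ≈ 4.47

4.47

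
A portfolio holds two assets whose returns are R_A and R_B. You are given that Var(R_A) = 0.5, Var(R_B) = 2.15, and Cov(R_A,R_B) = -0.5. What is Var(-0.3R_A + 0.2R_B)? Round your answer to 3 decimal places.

Var(-0.3R_A + 0.2R_B) = (-0.3)²·Var(R_A) + (0.2)²·Var(R_B) + 2·(-0.3)·(0.2)·Cov(R_A,R_B)
= 0.09·0.5 + 0.04·2.15 + -0.12·-0.5 = 0.191

0.191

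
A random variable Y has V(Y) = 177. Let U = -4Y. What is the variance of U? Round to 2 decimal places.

V(-4Y) = (-4)²·V(Y) = 16·177 = 2832

2832.00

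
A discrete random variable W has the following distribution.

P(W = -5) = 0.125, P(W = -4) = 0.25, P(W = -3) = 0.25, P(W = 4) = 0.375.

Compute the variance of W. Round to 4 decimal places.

E[W] = (-5)(0.125) + (-4)(0.25) + (-3)(0.25) + (4)(0.375) = -0.875
E[W²] = (-5)²(0.125) + (-4)²(0.25) + (-3)²(0.25) + (4)²(0.375) = 15.375
var(W) = E[W²] − (E[W])² = 15.375 − (-0.875)² = 14.609375

14.6094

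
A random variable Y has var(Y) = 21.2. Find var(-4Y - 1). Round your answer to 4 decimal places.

var(-4Y - 1) = (-4)²·var(Y) = 16·21.2 = 339.2

339.2000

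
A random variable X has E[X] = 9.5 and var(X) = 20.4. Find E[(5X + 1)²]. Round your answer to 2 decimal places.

E[5X + 1] = 5·9.5 + 1 = 48.5
var(5X + 1) = (5)²·20.4 = 510
E[(5X + 1)²] = var((5X + 1)) + (E[(5X + 1)])² = 510 + (48.5)² = 2862.25

2862.25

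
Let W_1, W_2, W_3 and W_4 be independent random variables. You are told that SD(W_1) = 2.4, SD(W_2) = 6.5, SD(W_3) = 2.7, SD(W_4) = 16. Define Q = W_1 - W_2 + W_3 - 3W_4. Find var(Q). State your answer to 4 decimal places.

var(W_1) = 5.76, var(W_2) = 42.25, var(W_3) = 7.29, var(W_4) = 256
By independence, var(Q) = (1)²var(W_1) + (-1)²var(W_2) + (1)²var(W_3) + (-3)²var(W_4)
= (1)²·5.76 + (-1)²·42.25 + (1)²·7.29 + (-3)²·256 = 2359.3

2359.3000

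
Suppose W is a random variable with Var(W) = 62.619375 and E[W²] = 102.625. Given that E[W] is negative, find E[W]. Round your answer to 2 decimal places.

-6.33

(E[W])² = E[W²] − Var(W) = 102.625 − 62.619375 = 40.005625
E[W] = −√40.005625 = -6.325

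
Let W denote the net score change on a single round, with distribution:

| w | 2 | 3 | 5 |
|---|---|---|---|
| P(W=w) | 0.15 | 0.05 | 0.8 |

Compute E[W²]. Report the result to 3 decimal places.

21.050

E[W²] = (2)²(0.15) + (3)²(0.05) + (5)²(0.8) = 21.05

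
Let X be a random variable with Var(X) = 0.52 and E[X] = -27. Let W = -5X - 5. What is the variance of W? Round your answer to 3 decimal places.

Var(-5X - 5) = (-5)²·Var(X) = 25·0.52 = 13

13.000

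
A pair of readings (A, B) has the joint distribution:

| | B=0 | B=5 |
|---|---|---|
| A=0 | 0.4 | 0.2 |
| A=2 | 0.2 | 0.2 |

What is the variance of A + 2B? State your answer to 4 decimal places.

E[A] = 0.8,  E[B] = 2,  E[AB] = 2
V(A) = 1.6 − (0.8)² = 0.96;  V(B) = 10 − (2)² = 6
Cov(A,B) = 2 − (0.8)(2) = 0.4
V(A + 2B) = (1)²·0.96 + (2)²·6 + 2·(1)·(2)·0.4 = 26.56

26.5600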